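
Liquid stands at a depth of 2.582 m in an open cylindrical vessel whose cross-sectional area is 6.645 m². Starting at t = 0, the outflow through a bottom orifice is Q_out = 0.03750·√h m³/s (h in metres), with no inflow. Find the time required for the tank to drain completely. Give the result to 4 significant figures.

Unsteady balance on liquid volume: A dh/dt = −0.03750 √h.
This is separable: 2 d(√h)/dt = −0.03750/A, so √h = √h₀ − (0.03750/(2A)) t.
Tank is empty when √h = 0: t_empty = 2A√h₀/0.03750.
t_empty = 2·6.645·√2.582/0.03750 = 13.2900·1.60686/0.03750 = 569.471 s.

569.5 s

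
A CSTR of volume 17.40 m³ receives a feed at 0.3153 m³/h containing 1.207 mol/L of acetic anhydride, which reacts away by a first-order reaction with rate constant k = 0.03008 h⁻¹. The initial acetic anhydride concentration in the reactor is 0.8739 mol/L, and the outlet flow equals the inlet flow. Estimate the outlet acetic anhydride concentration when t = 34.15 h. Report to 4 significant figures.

0.5348 mol/L

Species balance: V dC/dt = Q C_in − Q C − k V C.
dC/dt = (Q/V) C_in − (Q/V + k) C; effective rate a = Q/V + k = 0.0181207 + 0.03008 = 0.0482007 h⁻¹.
C_ss = Q C_in/(Q + kV) = 0.453763 mol/L; C(t) = C_ss + (C₀ − C_ss) e^(−a t).
C(34.15) = 0.453763 + (0.420137)·e^(−0.0482007·34.15) = 0.453763 + (0.420137)·0.192809 = 0.534769 mol/L.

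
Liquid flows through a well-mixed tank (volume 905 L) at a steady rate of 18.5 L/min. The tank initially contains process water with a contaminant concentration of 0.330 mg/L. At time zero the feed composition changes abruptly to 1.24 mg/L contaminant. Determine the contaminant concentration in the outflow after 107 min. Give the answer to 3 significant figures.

Unsteady species balance (constant V, well mixed): V dC/dt = Q(C_in − C).
Time constant τ = V/Q = 905/18.5 = 48.919 min.
Solution: C(t) = C_in + (C₀ − C_in) e^(−t/τ).
C(107) = 1.24 + (0.330 − 1.24)·e^(−107/48.919) = 1.24 + (-0.91000)·0.11222 = 1.1379 mg/L.

1.14 mg/L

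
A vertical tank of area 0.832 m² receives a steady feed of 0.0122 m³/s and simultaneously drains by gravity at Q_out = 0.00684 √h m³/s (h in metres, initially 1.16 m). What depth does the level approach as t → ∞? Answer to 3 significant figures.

3.18 m

A dh/dt = Q_in − 0.00684 √h. Steady state requires inflow = outflow:
Q_in = 0.00684 √h_ss ⇒ √h_ss = 0.0122/0.00684 = 1.7836.
h_ss = 1.7836² = 3.1813 m. (Since h₀ = 1.16 m < h_ss, the level will rise toward this value.)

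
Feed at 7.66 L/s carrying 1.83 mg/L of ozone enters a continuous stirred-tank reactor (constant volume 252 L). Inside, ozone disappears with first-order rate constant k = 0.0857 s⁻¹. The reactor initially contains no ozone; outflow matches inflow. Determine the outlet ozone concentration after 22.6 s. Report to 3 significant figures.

0.444 mg/L

Species balance: V dC/dt = Q C_in − Q C − k V C.
dC/dt = (Q/V) C_in − (Q/V + k) C; effective rate a = Q/V + k = 0.030397 + 0.0857 = 0.11610 s⁻¹.
C_ss = Q C_in/(Q + kV) = 0.47914 mg/L; C(t) = C_ss + (C₀ − C_ss) e^(−a t).
C(22.6) = 0.47914 + (-0.47914)·e^(−0.11610·22.6) = 0.47914 + (-0.47914)·0.072528 = 0.44439 mg/L.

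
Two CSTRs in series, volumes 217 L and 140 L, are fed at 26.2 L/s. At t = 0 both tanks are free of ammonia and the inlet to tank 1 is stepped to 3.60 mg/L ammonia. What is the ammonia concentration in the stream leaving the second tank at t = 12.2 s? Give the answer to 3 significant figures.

1.94 mg/L

Each tank obeys Vᵢ dCᵢ/dt = Q(Cᵢ₋₁ − Cᵢ), so τᵢ = Vᵢ/Q.
τ₁ = 217/26.2 = 8.2824 s; τ₂ = 140/26.2 = 5.3435 s.
Tank 1: C₁ = C_in(1 − e^(−t/τ₁)). Tank 2 (τ₁ ≠ τ₂): C₂ = C_in[1 − (τ₁ e^(−t/τ₁) − τ₂ e^(−t/τ₂))/(τ₁ − τ₂)].
At t = 12.2: e^(−t/τ₁) = 0.22924, e^(−t/τ₂) = 0.10196.
C₂ = 3.60·[1 − (8.2824·0.22924 − 5.3435·0.10196)/(2.9389)] = 3.60·0.53935 = 1.9417 mg/L.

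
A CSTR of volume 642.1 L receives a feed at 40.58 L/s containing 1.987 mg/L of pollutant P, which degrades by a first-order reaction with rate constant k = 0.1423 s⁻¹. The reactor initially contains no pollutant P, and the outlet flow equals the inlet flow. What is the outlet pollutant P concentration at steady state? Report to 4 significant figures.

Accumulation = in − out − consumed: V dC/dt = Q C_in − Q C − k V C.
At steady state: 0 = Q C_in − (Q + kV) C_ss, so C_ss = Q C_in/(Q + kV).
C_ss = 40.58·1.987/(40.58 + 0.1423·642.1) = 80.6325/131.951 = 0.611080 mg/L.

0.6111 mg/L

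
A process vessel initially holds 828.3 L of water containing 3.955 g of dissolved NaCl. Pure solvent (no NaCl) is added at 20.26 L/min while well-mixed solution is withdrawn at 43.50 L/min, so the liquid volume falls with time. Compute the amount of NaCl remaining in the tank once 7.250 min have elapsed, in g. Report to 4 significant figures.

Total volume: dV/dt = Q_in − Q_out = -23.2400 L/min, so V(t) = 828.3 − 23.2400 t and V(7.250) = 659.810 L.
Solute balance: dm/dt = 0 − Q_out C = −Q_out m/V(t).
Separate: dm/m = −Q_out dt/V(t) ⇒ ln(m/m₀) = −(Q_out/(Q_in−Q_out)) ln(V/V₀).
m = m₀ (V₀/V)^(Q_out/(Q_in−Q_out)) = 3.955 × (828.3/659.810)^(-1.87177) = 2.58389 g.

2.584 g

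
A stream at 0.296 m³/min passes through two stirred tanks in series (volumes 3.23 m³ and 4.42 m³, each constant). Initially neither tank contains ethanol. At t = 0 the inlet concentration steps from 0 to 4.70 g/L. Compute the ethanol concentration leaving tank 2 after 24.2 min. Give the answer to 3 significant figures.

2.64 g/L

Time constants: τᵢ = Vᵢ/Q for each well-mixed tank.
τ₁ = 3.23/0.296 = 10.912 min; τ₂ = 4.42/0.296 = 14.932 min.
Tank 1: C₁ = C_in(1 − e^(−t/τ₁)). Tank 2 (τ₁ ≠ τ₂): C₂ = C_in[1 − (τ₁ e^(−t/τ₁) − τ₂ e^(−t/τ₂))/(τ₁ − τ₂)].
At t = 24.2: e^(−t/τ₁) = 0.10886, e^(−t/τ₂) = 0.19777.
C₂ = 4.70·[1 − (10.912·0.10886 − 14.932·0.19777)/(-4.0203)] = 4.70·0.56089 = 2.6362 g/L.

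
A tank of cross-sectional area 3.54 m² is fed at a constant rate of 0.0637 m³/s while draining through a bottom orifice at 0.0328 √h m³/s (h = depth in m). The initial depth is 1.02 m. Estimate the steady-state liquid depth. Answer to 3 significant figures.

3.77 m

Level balance: A dh/dt = 0.0637 − 0.0328 √h. Setting dh/dt = 0:
Q_in = 0.0328 √h_ss ⇒ √h_ss = 0.0637/0.0328 = 1.9421.
h_ss = 1.9421² = 3.7716 m. (Since h₀ = 1.02 m < h_ss, the level will rise toward this value.)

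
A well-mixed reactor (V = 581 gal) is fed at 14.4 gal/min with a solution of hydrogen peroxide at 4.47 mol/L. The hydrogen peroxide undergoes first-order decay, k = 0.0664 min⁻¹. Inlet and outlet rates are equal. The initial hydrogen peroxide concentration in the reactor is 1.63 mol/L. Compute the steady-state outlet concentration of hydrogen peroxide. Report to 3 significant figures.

Accumulation = in − out − consumed: V dC/dt = Q C_in − Q C − k V C.
Steady state (dC/dt = 0): C_ss = Q C_in/(Q + kV) = C_in/(1 + kV/Q).
C_ss = 14.4·4.47/(14.4 + 0.0664·581) = 64.368/52.978 = 1.2150 mol/L.

1.21 mol/L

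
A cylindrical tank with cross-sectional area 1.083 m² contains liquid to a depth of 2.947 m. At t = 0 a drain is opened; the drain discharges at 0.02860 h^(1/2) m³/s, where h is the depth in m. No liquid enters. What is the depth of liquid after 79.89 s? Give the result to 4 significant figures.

0.4380 m

A dh/dt = −Q_out = −0.02860 √h.
Separate and integrate: 2(√h − √h₀) = −(0.02860/A) t.
√h = √2.947 − 0.02860·79.89/(2·1.083) = 1.71668 − 1.05487 = 0.661810.
h = 0.661810² = 0.437993 m.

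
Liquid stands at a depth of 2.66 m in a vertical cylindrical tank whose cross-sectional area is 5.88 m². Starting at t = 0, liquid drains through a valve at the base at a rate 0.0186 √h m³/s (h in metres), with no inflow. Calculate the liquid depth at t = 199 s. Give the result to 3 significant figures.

1.73 m

Unsteady balance on liquid volume: A dh/dt = −0.0186 √h.
Separate and integrate: 2(√h − √h₀) = −(0.0186/A) t.
√h = √2.66 − 0.0186·199/(2·5.88) = 1.6310 − 0.31474 = 1.3162.
h = 1.3162² = 1.7324 m.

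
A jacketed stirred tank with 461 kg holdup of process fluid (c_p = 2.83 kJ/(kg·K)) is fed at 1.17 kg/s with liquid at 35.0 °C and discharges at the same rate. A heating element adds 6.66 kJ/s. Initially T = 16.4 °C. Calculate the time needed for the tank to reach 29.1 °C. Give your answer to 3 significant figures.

M c_p dT/dt = ṁ c_p (T_in − T) + Q̇.
τ = M/ṁ = 394.02 s; T_ss = T_in + Q̇/(ṁ c_p) = 37.011 °C.
T(t) = T_ss + (T₀ − T_ss) e^(−t/τ). Set T = 29.1:
e^(−t/τ) = (29.1 − 37.011)/(16.4 − 37.011) = 0.38384
t = −394.02 · ln(0.38384) = 377.29 s.

377 s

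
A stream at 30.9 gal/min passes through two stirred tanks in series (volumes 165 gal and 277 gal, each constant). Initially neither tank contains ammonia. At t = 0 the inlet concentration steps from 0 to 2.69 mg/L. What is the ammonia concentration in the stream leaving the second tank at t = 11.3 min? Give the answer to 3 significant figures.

Time constants: τᵢ = Vᵢ/Q for each well-mixed tank.
τ₁ = 165/30.9 = 5.3398 min; τ₂ = 277/30.9 = 8.9644 min.
Tank 1: C₁ = C_in(1 − e^(−t/τ₁)). Tank 2 (τ₁ ≠ τ₂): C₂ = C_in[1 − (τ₁ e^(−t/τ₁) − τ₂ e^(−t/τ₂))/(τ₁ − τ₂)].
At t = 11.3: e^(−t/τ₁) = 0.12049, e^(−t/τ₂) = 0.28350.
C₂ = 2.69·[1 − (5.3398·0.12049 − 8.9644·0.28350)/(-3.6246)] = 2.69·0.47635 = 1.2814 mg/L.

1.28 mg/L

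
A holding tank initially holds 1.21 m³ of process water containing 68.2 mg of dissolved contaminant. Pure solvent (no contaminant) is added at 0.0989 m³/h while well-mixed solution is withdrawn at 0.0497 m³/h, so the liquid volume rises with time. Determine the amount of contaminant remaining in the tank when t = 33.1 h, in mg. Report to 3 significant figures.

28.8 mg

Let m(t) be the amount of contaminant. Volume: V(t) = V₀ + (Q_in − Q_out) t = 1.21 + 0.049200 t; V(33.1) = 2.8385 m³.
No contaminant enters, so dm/dt = −Q_out · (m/V).
Separate: dm/m = −Q_out dt/V(t) ⇒ ln(m/m₀) = −(Q_out/(Q_in−Q_out)) ln(V/V₀).
m = m₀ (V₀/V)^(Q_out/(Q_in−Q_out)) = 68.2 × (1.21/2.8385)^(1.0102) = 28.821 mg.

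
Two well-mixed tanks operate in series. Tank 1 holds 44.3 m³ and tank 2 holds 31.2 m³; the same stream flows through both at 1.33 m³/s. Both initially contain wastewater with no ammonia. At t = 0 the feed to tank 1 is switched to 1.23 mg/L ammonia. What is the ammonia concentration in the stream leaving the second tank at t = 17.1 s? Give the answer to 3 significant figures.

Species balance on tank i: dCᵢ/dt = (Cᵢ₋₁ − Cᵢ)/τᵢ with τᵢ = Vᵢ/Q.
τ₁ = 44.3/1.33 = 33.308 s; τ₂ = 31.2/1.33 = 23.459 s.
Solving the cascade with C₁(0)=C₂(0)=0 gives C₂(t) = C_in[1 − (τ₁ e^(−t/τ₁) − τ₂ e^(−t/τ₂))/(τ₁ − τ₂)].
At t = 17.1: e^(−t/τ₁) = 0.59847, e^(−t/τ₂) = 0.48242.
C₂ = 1.23·[1 − (33.308·0.59847 − 23.459·0.48242)/(9.8496)] = 1.23·0.12515 = 0.15393 mg/L.

0.154 mg/L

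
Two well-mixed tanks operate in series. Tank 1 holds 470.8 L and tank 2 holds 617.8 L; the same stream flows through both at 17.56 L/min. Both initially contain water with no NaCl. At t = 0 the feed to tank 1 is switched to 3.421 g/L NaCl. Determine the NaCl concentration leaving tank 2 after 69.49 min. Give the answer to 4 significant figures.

Time constants: τᵢ = Vᵢ/Q for each well-mixed tank.
τ₁ = 470.8/17.56 = 26.8109 min; τ₂ = 617.8/17.56 = 35.1822 min.
Solving the cascade with C₁(0)=C₂(0)=0 gives C₂(t) = C_in[1 − (τ₁ e^(−t/τ₁) − τ₂ e^(−t/τ₂))/(τ₁ − τ₂)].
At t = 69.49: e^(−t/τ₁) = 0.0748812, e^(−t/τ₂) = 0.138741.
C₂ = 3.421·[1 − (26.8109·0.0748812 − 35.1822·0.138741)/(-8.37130)] = 3.421·0.656733 = 2.24668 g/L.

2.247 g/L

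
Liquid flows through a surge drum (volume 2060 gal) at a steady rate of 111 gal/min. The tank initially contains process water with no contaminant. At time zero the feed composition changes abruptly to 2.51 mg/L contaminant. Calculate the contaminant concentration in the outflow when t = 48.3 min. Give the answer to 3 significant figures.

Transient balance on the dissolved component: V dC/dt = Q(C_in − C).
Time constant τ = V/Q = 2060/111 = 18.559 min.
Integrating: C(t) = C_in + (C₀ − C_in) e^(−t/τ).
C(48.3) = 2.51 + (0 − 2.51)·e^(−48.3/18.559) = 2.51 + (-2.5100)·0.074083 = 2.3241 mg/L.

2.32 mg/L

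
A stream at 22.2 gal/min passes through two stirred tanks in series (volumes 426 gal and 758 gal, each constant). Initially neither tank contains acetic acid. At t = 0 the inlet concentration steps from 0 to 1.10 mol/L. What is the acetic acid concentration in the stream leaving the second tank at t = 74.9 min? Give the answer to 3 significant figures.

0.848 mol/L

Species balance on tank i: dCᵢ/dt = (Cᵢ₋₁ − Cᵢ)/τᵢ with τᵢ = Vᵢ/Q.
τ₁ = 426/22.2 = 19.189 min; τ₂ = 758/22.2 = 34.144 min.
Tank 1: C₁ = C_in(1 − e^(−t/τ₁)). Tank 2 (τ₁ ≠ τ₂): C₂ = C_in[1 − (τ₁ e^(−t/τ₁) − τ₂ e^(−t/τ₂))/(τ₁ − τ₂)].
At t = 74.9: e^(−t/τ₁) = 0.020176, e^(−t/τ₂) = 0.11151.
C₂ = 1.10·[1 − (19.189·0.020176 − 34.144·0.11151)/(-14.955)] = 1.10·0.77130 = 0.84843 mol/L.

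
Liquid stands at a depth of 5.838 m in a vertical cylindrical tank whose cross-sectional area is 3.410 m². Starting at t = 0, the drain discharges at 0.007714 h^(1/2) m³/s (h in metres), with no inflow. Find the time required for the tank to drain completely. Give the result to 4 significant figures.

2136 s

Volume balance on the tank: A dh/dt = −0.007714 √h.
This is separable: 2 d(√h)/dt = −0.007714/A, so √h = √h₀ − (0.007714/(2A)) t.
Set h = 0: 2√h₀ = (0.007714/A) t_empty ⇒ t_empty = 2A√h₀/0.007714.
t_empty = 2·3.410·√5.838/0.007714 = 6.82000·2.41620/0.007714 = 2136.17 s.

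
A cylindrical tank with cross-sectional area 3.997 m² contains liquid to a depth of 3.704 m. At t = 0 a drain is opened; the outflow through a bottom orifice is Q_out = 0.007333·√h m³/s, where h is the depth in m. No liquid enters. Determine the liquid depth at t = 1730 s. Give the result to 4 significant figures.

0.1140 m

Unsteady balance on liquid volume: A dh/dt = −0.007333 √h.
Separate and integrate: 2(√h − √h₀) = −(0.007333/A) t.
√h = √3.704 − 0.007333·1730/(2·3.997) = 1.92458 − 1.58695 = 0.337626.
h = 0.337626² = 0.113992 m.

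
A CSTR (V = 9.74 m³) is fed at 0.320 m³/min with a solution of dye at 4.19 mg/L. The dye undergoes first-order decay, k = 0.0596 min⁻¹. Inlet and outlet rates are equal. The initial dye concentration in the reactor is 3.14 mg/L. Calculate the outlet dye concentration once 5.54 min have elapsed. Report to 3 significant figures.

V dC/dt = Q(C_in − C) − k V C.
dC/dt = (Q/V) C_in − (Q/V + k) C; effective rate a = Q/V + k = 0.032854 + 0.0596 = 0.092454 min⁻¹.
C_ss = Q C_in/(Q + kV) = 1.4889 mg/L; C(t) = C_ss + (C₀ − C_ss) e^(−a t).
C(5.54) = 1.4889 + (1.6511)·e^(−0.092454·5.54) = 1.4889 + (1.6511)·0.59918 = 2.4782 mg/L.

2.48 mg/L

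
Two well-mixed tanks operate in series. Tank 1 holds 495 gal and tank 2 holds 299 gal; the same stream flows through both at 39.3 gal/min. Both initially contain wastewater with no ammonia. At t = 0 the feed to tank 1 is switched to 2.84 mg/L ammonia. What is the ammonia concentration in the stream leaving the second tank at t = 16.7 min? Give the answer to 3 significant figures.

1.42 mg/L

Species balance on tank i: dCᵢ/dt = (Cᵢ₋₁ − Cᵢ)/τᵢ with τᵢ = Vᵢ/Q.
τ₁ = 495/39.3 = 12.595 min; τ₂ = 299/39.3 = 7.6081 min.
Tank 1: C₁ = C_in(1 − e^(−t/τ₁)). Tank 2 (τ₁ ≠ τ₂): C₂ = C_in[1 − (τ₁ e^(−t/τ₁) − τ₂ e^(−t/τ₂))/(τ₁ − τ₂)].
At t = 16.7: e^(−t/τ₁) = 0.26557, e^(−t/τ₂) = 0.11136.
C₂ = 2.84·[1 − (12.595·0.26557 − 7.6081·0.11136)/(4.9873)] = 2.84·0.49918 = 1.4177 mg/L.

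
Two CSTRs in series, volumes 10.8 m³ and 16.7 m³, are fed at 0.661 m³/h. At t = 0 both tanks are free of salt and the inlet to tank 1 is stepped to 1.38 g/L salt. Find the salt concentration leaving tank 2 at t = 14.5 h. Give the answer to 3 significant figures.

0.220 g/L

Each tank obeys Vᵢ dCᵢ/dt = Q(Cᵢ₋₁ − Cᵢ), so τᵢ = Vᵢ/Q.
τ₁ = 10.8/0.661 = 16.339 h; τ₂ = 16.7/0.661 = 25.265 h.
Solving the cascade with C₁(0)=C₂(0)=0 gives C₂(t) = C_in[1 − (τ₁ e^(−t/τ₁) − τ₂ e^(−t/τ₂))/(τ₁ − τ₂)].
At t = 14.5: e^(−t/τ₁) = 0.41170, e^(−t/τ₂) = 0.56331.
C₂ = 1.38·[1 − (16.339·0.41170 − 25.265·0.56331)/(-8.9259)] = 1.38·0.15917 = 0.21965 g/L.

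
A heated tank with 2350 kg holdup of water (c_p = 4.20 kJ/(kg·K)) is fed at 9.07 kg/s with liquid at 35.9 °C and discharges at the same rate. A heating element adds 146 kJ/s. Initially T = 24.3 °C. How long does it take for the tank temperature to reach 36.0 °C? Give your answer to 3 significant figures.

368 s

M c_p dT/dt = ṁ c_p (T_in − T) + Q̇.
τ = M/ṁ = 259.10 s; T_ss = T_in + Q̇/(ṁ c_p) = 39.733 °C.
T(t) = T_ss + (T₀ − T_ss) e^(−t/τ). Set T = 36.0:
e^(−t/τ) = (36.0 − 39.733)/(24.3 − 39.733) = 0.24187
t = −259.10 · ln(0.24187) = 367.75 s.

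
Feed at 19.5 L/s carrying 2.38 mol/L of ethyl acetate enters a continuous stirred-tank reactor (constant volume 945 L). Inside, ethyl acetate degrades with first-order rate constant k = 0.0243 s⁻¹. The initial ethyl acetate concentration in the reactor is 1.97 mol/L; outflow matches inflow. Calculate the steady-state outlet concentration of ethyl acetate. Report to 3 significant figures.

V dC/dt = Q(C_in − C) − k V C.
Steady state (dC/dt = 0): C_ss = Q C_in/(Q + kV) = C_in/(1 + kV/Q).
C_ss = 19.5·2.38/(19.5 + 0.0243·945) = 46.410/42.463 = 1.0929 mol/L.

1.09 mol/L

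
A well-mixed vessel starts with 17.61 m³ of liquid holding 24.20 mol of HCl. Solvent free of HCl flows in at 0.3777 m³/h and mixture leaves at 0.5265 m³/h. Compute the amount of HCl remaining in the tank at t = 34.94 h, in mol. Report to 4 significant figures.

Total volume: dV/dt = Q_in − Q_out = -0.148800 m³/h, so V(t) = 17.61 − 0.148800 t and V(34.94) = 12.4109 m³.
Species balance (pure solvent in): dm/dt = −Q_out · m/V(t).
Separate: dm/m = −Q_out dt/V(t) ⇒ ln(m/m₀) = −(Q_out/(Q_in−Q_out)) ln(V/V₀).
m = m₀ (V₀/V)^(Q_out/(Q_in−Q_out)) = 24.20 × (17.61/12.4109)^(-3.53831) = 7.01700 mol.

7.017 mol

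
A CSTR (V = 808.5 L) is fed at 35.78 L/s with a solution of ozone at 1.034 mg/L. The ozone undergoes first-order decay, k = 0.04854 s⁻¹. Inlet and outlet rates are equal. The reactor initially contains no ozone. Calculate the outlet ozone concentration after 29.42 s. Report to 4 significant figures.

0.4610 mg/L

V dC/dt = Q(C_in − C) − k V C.
This is linear with rate a = Q/V + k = 0.0927948 s⁻¹.
C_ss = Q C_in/(Q + kV) = 0.493125 mg/L; C(t) = C_ss + (C₀ − C_ss) e^(−a t).
C(29.42) = 0.493125 + (-0.493125)·e^(−0.0927948·29.42) = 0.493125 + (-0.493125)·0.0652178 = 0.460965 mg/L.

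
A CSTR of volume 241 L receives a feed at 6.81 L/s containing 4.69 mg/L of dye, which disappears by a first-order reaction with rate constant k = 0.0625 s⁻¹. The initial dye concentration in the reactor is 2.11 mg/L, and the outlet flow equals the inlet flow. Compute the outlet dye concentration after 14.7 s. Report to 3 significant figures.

1.63 mg/L

Accumulation = in − out − consumed: V dC/dt = Q C_in − Q C − k V C.
This is linear with rate a = Q/V + k = 0.090757 s⁻¹.
C_ss = Q C_in/(Q + kV) = 1.4602 mg/L; C(t) = C_ss + (C₀ − C_ss) e^(−a t).
C(14.7) = 1.4602 + (0.64977)·e^(−0.090757·14.7) = 1.4602 + (0.64977)·0.26339 = 1.6314 mg/L.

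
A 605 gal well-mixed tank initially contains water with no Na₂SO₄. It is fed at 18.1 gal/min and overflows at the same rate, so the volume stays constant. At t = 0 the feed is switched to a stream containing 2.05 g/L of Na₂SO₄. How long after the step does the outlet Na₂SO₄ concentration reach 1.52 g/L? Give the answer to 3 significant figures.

45.2 min

Accumulation = in − out for the solute gives V dC/dt = Q(C_in − C), so τ = V/Q = 33.425 min.
C(t) = C_in + (C₀ − C_in) e^(−t/τ). Set C = 1.52 and solve for t:
e^(−t/τ) = (C − C_in)/(C₀ − C_in) = (1.52 − 2.05)/(0 − 2.05) = 0.25854
t = −τ ln(…) = 33.425 × 1.3527 = 45.215 min.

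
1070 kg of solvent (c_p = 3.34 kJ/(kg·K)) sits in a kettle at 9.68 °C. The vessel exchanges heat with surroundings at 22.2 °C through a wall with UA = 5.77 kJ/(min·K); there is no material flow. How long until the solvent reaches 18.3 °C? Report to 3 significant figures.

Lumped-capacitance energy balance: M c_p dT/dt = UA(T_amb − T).
τ = M c_p/UA = 619.38 min; T_ss = T_amb = 22.200 °C.
T(t) = T_ss + (T₀ − T_ss)e^(−t/τ); set T = 18.3:
t = −τ ln[(T − T_ss)/(T₀ − T_ss)] = −619.38 · ln(0.31150) = 722.41 min.

722 min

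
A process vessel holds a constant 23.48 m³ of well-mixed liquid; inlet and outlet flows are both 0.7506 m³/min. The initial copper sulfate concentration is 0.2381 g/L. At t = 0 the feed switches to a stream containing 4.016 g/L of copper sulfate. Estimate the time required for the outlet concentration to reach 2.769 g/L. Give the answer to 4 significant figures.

Species balance: V dC/dt = Q(C_in − C) ⇒ τ = V/Q = 31.2816 min.
C(t) = C_in + (C₀ − C_in) e^(−t/τ). Set C = 2.769 and solve for t:
e^(−t/τ) = (C − C_in)/(C₀ − C_in) = (2.769 − 4.016)/(0.2381 − 4.016) = 0.330078
t = −τ ln(…) = 31.2816 × 1.10843 = 34.6734 min.

34.67 min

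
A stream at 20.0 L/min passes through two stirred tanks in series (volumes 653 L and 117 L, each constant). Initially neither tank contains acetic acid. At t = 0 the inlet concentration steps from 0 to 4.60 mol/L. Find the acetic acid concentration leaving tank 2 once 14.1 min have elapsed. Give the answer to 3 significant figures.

Each tank obeys Vᵢ dCᵢ/dt = Q(Cᵢ₋₁ − Cᵢ), so τᵢ = Vᵢ/Q.
τ₁ = 653/20.0 = 32.650 min; τ₂ = 117/20.0 = 5.8500 min.
Solving the cascade with C₁(0)=C₂(0)=0 gives C₂(t) = C_in[1 − (τ₁ e^(−t/τ₁) − τ₂ e^(−t/τ₂))/(τ₁ − τ₂)].
At t = 14.1: e^(−t/τ₁) = 0.64930, e^(−t/τ₂) = 0.089792.
C₂ = 4.60·[1 − (32.650·0.64930 − 5.8500·0.089792)/(26.800)] = 4.60·0.22856 = 1.0514 mol/L.

1.05 mol/L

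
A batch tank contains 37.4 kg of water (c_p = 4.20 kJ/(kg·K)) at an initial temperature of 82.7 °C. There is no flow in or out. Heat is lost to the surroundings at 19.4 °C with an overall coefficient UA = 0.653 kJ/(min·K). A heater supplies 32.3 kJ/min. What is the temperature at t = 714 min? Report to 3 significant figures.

Lumped-capacitance energy balance: M c_p dT/dt = UA(T_amb − T) + Q̇.
dT/dt = (T_ss − T)/τ with T_ss = T_amb + Q̇/UA = 19.4 + 32.3/0.653 = 68.864 °C, τ = M c_p/UA = 37.4·4.20/0.653 = 240.55 min.
T approaches T_ss exponentially: T(t) = T_ss + (T₀ − T_ss) e^(−t/τ).
T(714) = 68.864 + (13.836)·0.051397 = 69.575 °C.

69.6 °C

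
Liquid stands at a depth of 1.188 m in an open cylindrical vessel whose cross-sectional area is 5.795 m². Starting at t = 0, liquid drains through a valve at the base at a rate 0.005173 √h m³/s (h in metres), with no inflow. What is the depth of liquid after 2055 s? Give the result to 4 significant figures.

0.02984 m

A dh/dt = −Q_out = −0.005173 √h.
∫ h^(−1/2) dh = −(0.005173/A) ∫ dt, giving 2√h = 2√h₀ − (0.005173/A) t.
√h = √1.188 − 0.005173·2055/(2·5.795) = 1.08995 − 0.917214 = 0.172740.
h = 0.172740² = 0.0298390 m.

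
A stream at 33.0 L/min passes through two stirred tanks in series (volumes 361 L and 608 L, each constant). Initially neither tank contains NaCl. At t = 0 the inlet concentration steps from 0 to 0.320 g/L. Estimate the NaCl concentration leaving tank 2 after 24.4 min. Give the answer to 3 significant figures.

0.161 g/L

Each tank obeys Vᵢ dCᵢ/dt = Q(Cᵢ₋₁ − Cᵢ), so τᵢ = Vᵢ/Q.
τ₁ = 361/33.0 = 10.939 min; τ₂ = 608/33.0 = 18.424 min.
Tank 1: C₁ = C_in(1 − e^(−t/τ₁)). Tank 2 (τ₁ ≠ τ₂): C₂ = C_in[1 − (τ₁ e^(−t/τ₁) − τ₂ e^(−t/τ₂))/(τ₁ − τ₂)].
At t = 24.4: e^(−t/τ₁) = 0.10748, e^(−t/τ₂) = 0.26598.
C₂ = 0.320·[1 − (10.939·0.10748 − 18.424·0.26598)/(-7.4848)] = 0.320·0.50237 = 0.16076 g/L.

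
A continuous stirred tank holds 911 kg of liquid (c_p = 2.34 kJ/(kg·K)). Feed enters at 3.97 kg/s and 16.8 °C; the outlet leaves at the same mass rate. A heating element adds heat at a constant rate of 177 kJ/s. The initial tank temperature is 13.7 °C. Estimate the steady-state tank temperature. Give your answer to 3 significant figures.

Energy balance: M c_p dT/dt = ṁ c_p (T_in − T) + 177.
At steady state dT/dt = 0 ⇒ T_ss = T_in + Q̇/(ṁ c_p) = 16.8 + 177/(3.97·2.34) = 35.853 °C.

35.9 °C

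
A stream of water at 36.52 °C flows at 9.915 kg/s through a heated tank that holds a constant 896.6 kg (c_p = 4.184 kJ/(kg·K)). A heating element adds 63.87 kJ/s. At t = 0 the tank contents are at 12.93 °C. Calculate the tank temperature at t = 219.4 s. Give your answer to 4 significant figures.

M c_p dT/dt = ṁ c_p (T_in − T) + Q̇.
τ = M/ṁ = 90.4286 s; T_ss = T_in + Q̇/(ṁ c_p) = 36.52 + 63.87/(9.915·4.184) = 38.0596 °C.
Solution: T(t) = T_ss + (T₀ − T_ss) e^(−t/τ).
T(219.4) = 38.0596 + (-25.1296)·e^(−219.4/90.4286) = 38.0596 + (-25.1296)·0.0883700 = 35.8389 °C.

35.84 °C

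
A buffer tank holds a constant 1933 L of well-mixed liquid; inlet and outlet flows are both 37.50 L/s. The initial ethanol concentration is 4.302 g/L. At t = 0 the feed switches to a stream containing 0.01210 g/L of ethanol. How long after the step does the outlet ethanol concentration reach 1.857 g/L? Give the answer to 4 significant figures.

43.50 s

Mass balance on the solute (V constant): V dC/dt = Q(C_in − C), so τ = V/Q = 51.5467 s.
C(t) = C_in + (C₀ − C_in) e^(−t/τ). Set C = 1.857 and solve for t:
e^(−t/τ) = (C − C_in)/(C₀ − C_in) = (1.857 − 0.01210)/(4.302 − 0.01210) = 0.430057
t = −τ ln(…) = 51.5467 × 0.843838 = 43.4971 s.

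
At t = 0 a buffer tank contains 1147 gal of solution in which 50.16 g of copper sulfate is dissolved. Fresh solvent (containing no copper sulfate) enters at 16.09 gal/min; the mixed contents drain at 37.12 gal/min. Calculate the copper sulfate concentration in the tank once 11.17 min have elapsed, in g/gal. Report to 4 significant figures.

0.03670 g/gal

Total volume: dV/dt = Q_in − Q_out = -21.0300 gal/min, so V(t) = 1147 − 21.0300 t and V(11.17) = 912.095 gal.
Solute balance: dm/dt = 0 − Q_out C = −Q_out m/V(t).
Separate: dm/m = −Q_out dt/V(t) ⇒ ln(m/m₀) = −(Q_out/(Q_in−Q_out)) ln(V/V₀).
m = m₀ (V₀/V)^(Q_out/(Q_in−Q_out)) = 50.16 × (1147/912.095)^(-1.76510) = 33.4726 g.
C = m/V = 33.4726/912.095 = 0.0366986 g/gal.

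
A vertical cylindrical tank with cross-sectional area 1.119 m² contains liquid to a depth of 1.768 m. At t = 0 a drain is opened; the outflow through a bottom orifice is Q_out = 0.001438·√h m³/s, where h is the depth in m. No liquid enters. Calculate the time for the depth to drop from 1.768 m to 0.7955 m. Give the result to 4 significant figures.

Accumulation of liquid (constant cross-section A): A dh/dt = −0.001438 √h.
Separate and integrate: 2(√h − √h₀) = −(0.001438/A) t.
t = 2A(√h₀ − √h)/0.001438 = 2·1.119·(√1.768 − √0.7955)/0.001438
  = 2.23800 × (1.32966 − 0.891908) / 0.001438 = 681.288 s.

681.3 s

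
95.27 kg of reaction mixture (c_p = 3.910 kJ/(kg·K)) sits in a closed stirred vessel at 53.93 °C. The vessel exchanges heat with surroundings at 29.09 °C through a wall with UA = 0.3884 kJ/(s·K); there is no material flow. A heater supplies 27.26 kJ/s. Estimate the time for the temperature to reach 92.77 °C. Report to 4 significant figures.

1862 s

M c_p dT/dt = −UA(T − T_amb) + Q̇.
τ = M c_p/UA = 959.077 s; T_ss = T_amb + Q̇/UA = 29.09 + 27.26/0.3884 = 99.2754 °C.
T(t) = T_ss + (T₀ − T_ss)e^(−t/τ); set T = 92.77:
t = −τ ln[(T − T_ss)/(T₀ − T_ss)] = −959.077 · ln(0.143463) = 1862.22 s.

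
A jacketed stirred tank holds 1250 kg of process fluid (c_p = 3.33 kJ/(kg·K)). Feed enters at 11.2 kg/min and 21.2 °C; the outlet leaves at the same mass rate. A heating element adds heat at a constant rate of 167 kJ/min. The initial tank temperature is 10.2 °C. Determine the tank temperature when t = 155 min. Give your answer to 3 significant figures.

Energy balance: M c_p dT/dt = ṁ c_p (T_in − T) + 167.
Rearrange: dT/dt = (T_ss − T)/τ with τ = M/ṁ = 111.61 min and T_ss = T_in + Q̇/(ṁ c_p) = 25.678 °C.
T approaches T_ss exponentially: T(t) = T_ss + (T₀ − T_ss) e^(−t/τ).
T(155) = 25.678 + (-15.478)·e^(−155/111.61) = 25.678 + (-15.478)·0.24937 = 21.818 °C.

21.8 °C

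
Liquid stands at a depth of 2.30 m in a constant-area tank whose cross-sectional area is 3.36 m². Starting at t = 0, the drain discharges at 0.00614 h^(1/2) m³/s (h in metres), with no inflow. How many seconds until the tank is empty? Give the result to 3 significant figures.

Volume balance on the tank: A dh/dt = −0.00614 √h.
Separate and integrate: 2(√h − √h₀) = −(0.00614/A) t.
Set h = 0: 2√h₀ = (0.00614/A) t_empty ⇒ t_empty = 2A√h₀/0.00614.
t_empty = 2·3.36·√2.30/0.00614 = 6.7200·1.5166/0.00614 = 1659.8 s.

1660 s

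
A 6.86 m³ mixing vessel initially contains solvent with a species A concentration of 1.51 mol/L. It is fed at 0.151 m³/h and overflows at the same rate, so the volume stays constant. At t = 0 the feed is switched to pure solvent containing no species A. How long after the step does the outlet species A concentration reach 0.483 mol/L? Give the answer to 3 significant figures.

Species balance: V dC/dt = Q(C_in − C) ⇒ τ = V/Q = 45.430 h.
C(t) = C_in + (C₀ − C_in) e^(−t/τ). Set C = 0.483 and solve for t:
e^(−t/τ) = (C − C_in)/(C₀ − C_in) = (0.483 − 0)/(1.51 − 0) = 0.31987
t = −τ ln(…) = 45.430 × 1.1398 = 51.784 h.

51.8 h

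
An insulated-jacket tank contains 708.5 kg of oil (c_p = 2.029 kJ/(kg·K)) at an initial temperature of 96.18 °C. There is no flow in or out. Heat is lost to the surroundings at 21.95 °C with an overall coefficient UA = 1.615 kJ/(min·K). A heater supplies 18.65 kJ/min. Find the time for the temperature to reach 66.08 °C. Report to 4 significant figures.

M c_p dT/dt = −UA(T − T_amb) + Q̇.
τ = M c_p/UA = 890.122 min; T_ss = T_amb + Q̇/UA = 21.95 + 18.65/1.615 = 33.4980 °C.
T(t) = T_ss + (T₀ − T_ss)e^(−t/τ); set T = 66.08:
t = −τ ln[(T − T_ss)/(T₀ − T_ss)] = −890.122 · ln(0.519798) = 582.419 min.

582.4 min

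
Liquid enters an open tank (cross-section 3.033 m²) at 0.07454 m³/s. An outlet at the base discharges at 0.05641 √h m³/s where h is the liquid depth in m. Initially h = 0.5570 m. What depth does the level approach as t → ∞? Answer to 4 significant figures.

A dh/dt = Q_in − 0.05641 √h. Steady state requires inflow = outflow:
Q_in = 0.05641 √h_ss ⇒ √h_ss = 0.07454/0.05641 = 1.32140.
h_ss = 1.32140² = 1.74609 m. (Since h₀ = 0.5570 m < h_ss, the level will rise toward this value.)

1.746 m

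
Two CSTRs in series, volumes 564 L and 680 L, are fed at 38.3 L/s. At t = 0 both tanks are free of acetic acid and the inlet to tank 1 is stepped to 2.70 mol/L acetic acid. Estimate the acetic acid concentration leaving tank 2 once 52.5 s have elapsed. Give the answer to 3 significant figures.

Each tank obeys Vᵢ dCᵢ/dt = Q(Cᵢ₋₁ − Cᵢ), so τᵢ = Vᵢ/Q.
τ₁ = 564/38.3 = 14.726 s; τ₂ = 680/38.3 = 17.755 s.
Tank 1: C₁ = C_in(1 − e^(−t/τ₁)). Tank 2 (τ₁ ≠ τ₂): C₂ = C_in[1 − (τ₁ e^(−t/τ₁) − τ₂ e^(−t/τ₂))/(τ₁ − τ₂)].
At t = 52.5: e^(−t/τ₁) = 0.028292, e^(−t/τ₂) = 0.051975.
C₂ = 2.70·[1 − (14.726·0.028292 − 17.755·0.051975)/(-3.0287)] = 2.70·0.83288 = 2.2488 mol/L.

2.25 mol/L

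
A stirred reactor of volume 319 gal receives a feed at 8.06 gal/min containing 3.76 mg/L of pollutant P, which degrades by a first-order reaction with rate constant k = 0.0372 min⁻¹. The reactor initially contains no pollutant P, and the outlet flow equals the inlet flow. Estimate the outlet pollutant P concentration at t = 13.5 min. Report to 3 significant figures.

0.866 mg/L

V dC/dt = Q(C_in − C) − k V C.
This is linear with rate a = Q/V + k = 0.062466 min⁻¹.
C_ss = Q C_in/(Q + kV) = 1.5208 mg/L; C(t) = C_ss + (C₀ − C_ss) e^(−a t).
C(13.5) = 1.5208 + (-1.5208)·e^(−0.062466·13.5) = 1.5208 + (-1.5208)·0.43029 = 0.86644 mg/L.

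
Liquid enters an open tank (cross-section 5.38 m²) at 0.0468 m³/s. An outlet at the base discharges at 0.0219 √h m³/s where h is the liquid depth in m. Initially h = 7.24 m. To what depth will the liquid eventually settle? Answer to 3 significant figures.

4.57 m

A dh/dt = Q_in − 0.0219 √h. Steady state requires inflow = outflow:
Q_in = 0.0219 √h_ss ⇒ √h_ss = 0.0468/0.0219 = 2.1370.
h_ss = 2.1370² = 4.5667 m. (Since h₀ = 7.24 m > h_ss, the level will fall toward this value.)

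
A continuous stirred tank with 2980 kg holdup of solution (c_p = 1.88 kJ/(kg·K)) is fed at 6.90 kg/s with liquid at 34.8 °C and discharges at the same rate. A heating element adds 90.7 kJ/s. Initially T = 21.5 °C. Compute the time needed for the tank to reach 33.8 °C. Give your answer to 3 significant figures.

402 s

M c_p dT/dt = ṁ c_p (T_in − T) + Q̇.
τ = M/ṁ = 431.88 s; T_ss = T_in + Q̇/(ṁ c_p) = 41.792 °C.
T(t) = T_ss + (T₀ − T_ss) e^(−t/τ). Set T = 33.8:
e^(−t/τ) = (33.8 − 41.792)/(21.5 − 41.792) = 0.39385
t = −431.88 · ln(0.39385) = 402.42 s.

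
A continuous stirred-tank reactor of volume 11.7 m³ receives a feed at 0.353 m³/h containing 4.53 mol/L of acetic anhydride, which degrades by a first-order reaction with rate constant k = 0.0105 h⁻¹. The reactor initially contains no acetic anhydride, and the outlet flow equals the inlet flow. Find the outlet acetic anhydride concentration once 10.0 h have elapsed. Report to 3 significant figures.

1.12 mol/L

Species balance: V dC/dt = Q C_in − Q C − k V C.
This is linear with rate a = Q/V + k = 0.040671 h⁻¹.
C_ss = Q C_in/(Q + kV) = 3.3605 mol/L; C(t) = C_ss + (C₀ − C_ss) e^(−a t).
C(10.0) = 3.3605 + (-3.3605)·e^(−0.040671·10.0) = 3.3605 + (-3.3605)·0.66584 = 1.1229 mol/L.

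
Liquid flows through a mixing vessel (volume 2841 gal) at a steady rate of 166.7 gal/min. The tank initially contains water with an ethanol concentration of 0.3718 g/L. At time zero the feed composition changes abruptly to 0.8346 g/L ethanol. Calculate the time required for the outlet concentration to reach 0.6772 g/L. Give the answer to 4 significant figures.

18.38 min

Accumulation = in − out for the solute gives V dC/dt = Q(C_in − C), so τ = V/Q = 17.0426 min.
C(t) = C_in + (C₀ − C_in) e^(−t/τ). Set C = 0.6772 and solve for t:
e^(−t/τ) = (C − C_in)/(C₀ − C_in) = (0.6772 − 0.8346)/(0.3718 − 0.8346) = 0.340104
t = −τ ln(…) = 17.0426 × 1.07850 = 18.3805 min.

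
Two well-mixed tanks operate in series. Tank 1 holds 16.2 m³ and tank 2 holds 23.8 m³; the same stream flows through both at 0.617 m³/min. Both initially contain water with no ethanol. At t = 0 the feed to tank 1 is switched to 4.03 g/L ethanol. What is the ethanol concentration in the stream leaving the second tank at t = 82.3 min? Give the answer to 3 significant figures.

Species balance on tank i: dCᵢ/dt = (Cᵢ₋₁ − Cᵢ)/τᵢ with τᵢ = Vᵢ/Q.
τ₁ = 16.2/0.617 = 26.256 min; τ₂ = 23.8/0.617 = 38.574 min.
Solving the cascade with C₁(0)=C₂(0)=0 gives C₂(t) = C_in[1 − (τ₁ e^(−t/τ₁) − τ₂ e^(−t/τ₂))/(τ₁ − τ₂)].
At t = 82.3: e^(−t/τ₁) = 0.043521, e^(−t/τ₂) = 0.11841.
C₂ = 4.03·[1 − (26.256·0.043521 − 38.574·0.11841)/(-12.318)] = 4.03·0.72195 = 2.9095 g/L.

2.91 g/L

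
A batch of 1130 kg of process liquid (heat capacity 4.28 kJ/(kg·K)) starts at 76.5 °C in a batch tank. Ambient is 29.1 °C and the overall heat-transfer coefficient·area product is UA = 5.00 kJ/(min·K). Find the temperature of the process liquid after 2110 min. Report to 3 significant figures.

Energy balance: M c_p dT/dt = −UA(T − T_amb).
dT/dt = (T_ss − T)/τ with T_ss = T_amb = 29.100 °C, τ = M c_p/UA = 1130·4.28/5.00 = 967.28 min.
Integrating: T(t) = T_ss + (T₀ − T_ss) e^(−t/τ).
T(2110) = 29.100 + (47.400)·0.11289 = 34.451 °C.

34.5 °C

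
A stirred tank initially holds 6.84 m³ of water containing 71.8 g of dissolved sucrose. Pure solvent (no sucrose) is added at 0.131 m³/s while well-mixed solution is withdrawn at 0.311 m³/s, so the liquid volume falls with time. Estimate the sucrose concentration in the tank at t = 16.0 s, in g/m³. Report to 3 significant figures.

7.05 g/m³

Total volume: dV/dt = Q_in − Q_out = -0.18000 m³/s, so V(t) = 6.84 − 0.18000 t and V(16.0) = 3.9600 m³.
Solute balance: dm/dt = 0 − Q_out C = −Q_out m/V(t).
Separate: dm/m = −Q_out dt/V(t) ⇒ ln(m/m₀) = −(Q_out/(Q_in−Q_out)) ln(V/V₀).
m = m₀ (V₀/V)^(Q_out/(Q_in−Q_out)) = 71.8 × (6.84/3.9600)^(-1.7278) = 27.927 g.
C = m/V = 27.927/3.9600 = 7.0522 g/m³.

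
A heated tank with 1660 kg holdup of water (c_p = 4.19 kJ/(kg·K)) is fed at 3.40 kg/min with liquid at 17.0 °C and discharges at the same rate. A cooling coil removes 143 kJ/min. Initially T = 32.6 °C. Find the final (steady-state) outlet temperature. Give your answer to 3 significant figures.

Energy balance: M c_p dT/dt = ṁ c_p (T_in − T) − 143.
At steady state dT/dt = 0 ⇒ T_ss = T_in − Q̇/(ṁ c_p) = 17.0 − 143/(3.40·4.19) = 6.9621 °C.

6.96 °C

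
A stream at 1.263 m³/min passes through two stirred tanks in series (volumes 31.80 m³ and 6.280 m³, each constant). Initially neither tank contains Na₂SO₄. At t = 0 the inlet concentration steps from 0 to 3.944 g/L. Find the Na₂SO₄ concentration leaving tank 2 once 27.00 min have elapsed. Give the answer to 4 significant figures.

2.266 g/L

Time constants: τᵢ = Vᵢ/Q for each well-mixed tank.
τ₁ = 31.80/1.263 = 25.1781 min; τ₂ = 6.280/1.263 = 4.97229 min.
Solving the cascade with C₁(0)=C₂(0)=0 gives C₂(t) = C_in[1 − (τ₁ e^(−t/τ₁) − τ₂ e^(−t/τ₂))/(τ₁ − τ₂)].
At t = 27.00: e^(−t/τ₁) = 0.342200, e^(−t/τ₂) = 0.00438268.
C₂ = 3.944·[1 − (25.1781·0.342200 − 4.97229·0.00438268)/(20.2059)] = 3.944·0.574669 = 2.26649 g/L.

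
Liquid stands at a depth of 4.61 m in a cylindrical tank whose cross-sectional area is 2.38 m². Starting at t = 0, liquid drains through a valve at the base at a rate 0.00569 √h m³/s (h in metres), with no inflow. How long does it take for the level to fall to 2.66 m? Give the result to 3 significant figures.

A dh/dt = −Q_out = −0.00569 √h.
∫ h^(−1/2) dh = −(0.00569/A) ∫ dt, giving 2√h = 2√h₀ − (0.00569/A) t.
t = 2A(√h₀ − √h)/0.00569 = 2·2.38·(√4.61 − √2.66)/0.00569
  = 4.7600 × (2.1471 − 1.6310) / 0.00569 = 431.78 s.

432 s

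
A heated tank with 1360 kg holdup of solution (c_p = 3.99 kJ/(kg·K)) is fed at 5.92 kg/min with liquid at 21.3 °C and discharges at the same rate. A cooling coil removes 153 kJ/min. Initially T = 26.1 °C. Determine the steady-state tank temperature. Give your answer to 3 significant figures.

14.8 °C

M c_p dT/dt = ṁ c_p (T_in − T) − Q̇.
At steady state dT/dt = 0 ⇒ T_ss = T_in − Q̇/(ṁ c_p) = 21.3 − 153/(5.92·3.99) = 14.823 °C.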